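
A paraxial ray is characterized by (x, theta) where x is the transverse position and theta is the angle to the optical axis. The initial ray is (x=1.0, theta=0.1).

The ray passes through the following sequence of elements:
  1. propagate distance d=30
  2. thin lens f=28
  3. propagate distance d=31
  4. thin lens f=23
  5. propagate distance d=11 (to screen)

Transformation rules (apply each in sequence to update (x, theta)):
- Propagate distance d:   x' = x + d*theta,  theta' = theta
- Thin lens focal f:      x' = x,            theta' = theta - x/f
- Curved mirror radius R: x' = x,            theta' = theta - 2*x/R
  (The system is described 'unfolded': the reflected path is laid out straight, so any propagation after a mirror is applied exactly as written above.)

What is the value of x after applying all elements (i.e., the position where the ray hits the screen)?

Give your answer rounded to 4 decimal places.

Initial: x=1.0000 theta=0.1000
After 1 (propagate distance d=30): x=4.0000 theta=0.1000
After 2 (thin lens f=28): x=4.0000 theta=-3/70 (≈-0.0429)
After 3 (propagate distance d=31): x=187/70 (≈2.6714) theta=-3/70 (≈-0.0429)
After 4 (thin lens f=23): x=187/70 (≈2.6714) theta=-128/805 (≈-0.1590)
After 5 (propagate distance d=11 (to screen)): x=297/322 (≈0.9224) theta=-128/805 (≈-0.1590)
Rounded to 4 decimal places: x = 0.9224

Answer: 0.9224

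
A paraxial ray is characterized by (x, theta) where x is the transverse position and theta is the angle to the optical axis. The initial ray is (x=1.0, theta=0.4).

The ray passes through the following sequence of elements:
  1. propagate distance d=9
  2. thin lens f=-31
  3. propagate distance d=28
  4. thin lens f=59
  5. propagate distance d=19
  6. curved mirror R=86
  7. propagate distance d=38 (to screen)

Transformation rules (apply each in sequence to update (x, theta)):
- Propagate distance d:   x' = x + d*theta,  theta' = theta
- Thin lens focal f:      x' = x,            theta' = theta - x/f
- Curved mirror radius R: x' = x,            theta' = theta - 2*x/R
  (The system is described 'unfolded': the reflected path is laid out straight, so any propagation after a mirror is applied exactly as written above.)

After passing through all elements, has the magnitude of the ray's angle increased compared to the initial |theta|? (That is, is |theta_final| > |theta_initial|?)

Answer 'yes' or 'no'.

Initial: x=1.0000 theta=0.4000
After 1 (propagate distance d=9): x=4.6000 theta=0.4000
After 2 (thin lens f=-31): x=4.6000 theta=17/31 (≈0.5484)
After 3 (propagate distance d=28): x=3093/155 (≈19.9548) theta=17/31 (≈0.5484)
After 4 (thin lens f=59): x=3093/155 (≈19.9548) theta=62/295 (≈0.2102)
After 5 (propagate distance d=19): x=43801/1829 (≈23.9481) theta=62/295 (≈0.2102)
After 6 (curved mirror R=86): x=43801/1829 (≈23.9481) theta=-136359/393235 (≈-0.3468)
After 7 (propagate distance d=38 (to screen)): x=4235573/393235 (≈10.7711) theta=-136359/393235 (≈-0.3468)
|theta_initial|=0.4000 |theta_final|=136359/393235 (≈0.3468) -> not increased

Answer: no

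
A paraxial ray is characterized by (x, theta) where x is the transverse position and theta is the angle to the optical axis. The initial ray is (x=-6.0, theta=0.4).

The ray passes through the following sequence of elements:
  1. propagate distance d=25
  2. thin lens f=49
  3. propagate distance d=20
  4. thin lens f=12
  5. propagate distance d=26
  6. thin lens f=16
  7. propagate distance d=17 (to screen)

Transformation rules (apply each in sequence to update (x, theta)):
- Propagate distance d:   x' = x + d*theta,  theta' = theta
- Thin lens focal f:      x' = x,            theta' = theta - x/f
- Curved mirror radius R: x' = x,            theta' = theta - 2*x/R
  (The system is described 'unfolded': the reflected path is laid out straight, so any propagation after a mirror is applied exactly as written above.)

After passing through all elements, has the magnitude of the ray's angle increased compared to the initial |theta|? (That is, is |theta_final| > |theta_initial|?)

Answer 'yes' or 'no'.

Initial: x=-6.0000 theta=0.4000
After 1 (propagate distance d=25): x=4.0000 theta=0.4000
After 2 (thin lens f=49): x=4.0000 theta=78/245 (≈0.3184)
After 3 (propagate distance d=20): x=508/49 (≈10.3673) theta=78/245 (≈0.3184)
After 4 (thin lens f=12): x=508/49 (≈10.3673) theta=-401/735 (≈-0.5456)
After 5 (propagate distance d=26): x=-2806/735 (≈-3.8177) theta=-401/735 (≈-0.5456)
After 6 (thin lens f=16): x=-2806/735 (≈-3.8177) theta=-361/1176 (≈-0.3070)
After 7 (propagate distance d=17 (to screen)): x=-17711/1960 (≈-9.0362) theta=-361/1176 (≈-0.3070)
|theta_initial|=0.4000 |theta_final|=361/1176 (≈0.3070) -> not increased

Answer: no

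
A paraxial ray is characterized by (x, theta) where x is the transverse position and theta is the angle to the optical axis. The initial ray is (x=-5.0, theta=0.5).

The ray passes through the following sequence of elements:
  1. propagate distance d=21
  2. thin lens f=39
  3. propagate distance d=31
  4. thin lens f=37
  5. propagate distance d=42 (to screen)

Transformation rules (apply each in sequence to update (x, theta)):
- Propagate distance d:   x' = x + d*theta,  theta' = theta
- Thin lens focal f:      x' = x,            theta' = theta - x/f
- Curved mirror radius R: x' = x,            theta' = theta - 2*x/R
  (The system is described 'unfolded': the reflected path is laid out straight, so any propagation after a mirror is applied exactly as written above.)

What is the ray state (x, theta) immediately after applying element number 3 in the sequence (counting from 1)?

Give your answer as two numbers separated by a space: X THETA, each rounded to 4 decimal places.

Initial: x=-5.0000 theta=0.5000
After 1 (propagate distance d=21): x=5.5000 theta=0.5000
After 2 (thin lens f=39): x=5.5000 theta=14/39 (≈0.3590)
After 3 (propagate distance d=31): x=1297/78 (≈16.6282) theta=14/39 (≈0.3590)
Rounded to 4 decimal places: x = 16.6282, theta = 0.3590

Answer: 16.6282 0.3590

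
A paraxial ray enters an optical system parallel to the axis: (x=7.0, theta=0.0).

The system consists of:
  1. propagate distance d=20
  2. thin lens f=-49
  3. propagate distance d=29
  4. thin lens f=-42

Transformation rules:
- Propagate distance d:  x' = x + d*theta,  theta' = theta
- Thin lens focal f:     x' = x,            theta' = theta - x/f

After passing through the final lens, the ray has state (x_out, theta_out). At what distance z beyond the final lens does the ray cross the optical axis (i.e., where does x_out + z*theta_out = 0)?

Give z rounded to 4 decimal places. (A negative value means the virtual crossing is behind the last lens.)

Answer: -27.3000

Derivation:
Initial: x=7.0000 theta=0.0000
After 1 (propagate distance d=20): x=7.0000 theta=0.0000
After 2 (thin lens f=-49): x=7.0000 theta=1/7 (≈0.1429)
After 3 (propagate distance d=29): x=78/7 (≈11.1429) theta=1/7 (≈0.1429)
After 4 (thin lens f=-42): x=78/7 (≈11.1429) theta=20/49 (≈0.4082)
z_focus = -x_out/theta_out = -(78/7)/(20/49) = -27.3000
Rounded to 4 decimal places: z = -27.3000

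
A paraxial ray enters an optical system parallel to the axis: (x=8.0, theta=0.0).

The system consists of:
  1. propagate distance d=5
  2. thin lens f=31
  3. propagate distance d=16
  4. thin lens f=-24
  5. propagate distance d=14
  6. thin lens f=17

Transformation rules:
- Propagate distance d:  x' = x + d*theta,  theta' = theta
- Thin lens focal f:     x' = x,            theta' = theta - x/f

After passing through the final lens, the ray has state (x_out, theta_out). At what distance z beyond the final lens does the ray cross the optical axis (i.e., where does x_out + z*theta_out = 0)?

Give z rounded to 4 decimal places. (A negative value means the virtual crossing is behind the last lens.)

Answer: 10.2791

Derivation:
Initial: x=8.0000 theta=0.0000
After 1 (propagate distance d=5): x=8.0000 theta=0.0000
After 2 (thin lens f=31): x=8.0000 theta=-8/31 (≈-0.2581)
After 3 (propagate distance d=16): x=120/31 (≈3.8710) theta=-8/31 (≈-0.2581)
After 4 (thin lens f=-24): x=120/31 (≈3.8710) theta=-3/31 (≈-0.0968)
After 5 (propagate distance d=14): x=78/31 (≈2.5161) theta=-3/31 (≈-0.0968)
After 6 (thin lens f=17): x=78/31 (≈2.5161) theta=-129/527 (≈-0.2448)
z_focus = -x_out/theta_out = -(78/31)/(-129/527) = 442/43 ≈ 10.2791
Rounded to 4 decimal places: z = 10.2791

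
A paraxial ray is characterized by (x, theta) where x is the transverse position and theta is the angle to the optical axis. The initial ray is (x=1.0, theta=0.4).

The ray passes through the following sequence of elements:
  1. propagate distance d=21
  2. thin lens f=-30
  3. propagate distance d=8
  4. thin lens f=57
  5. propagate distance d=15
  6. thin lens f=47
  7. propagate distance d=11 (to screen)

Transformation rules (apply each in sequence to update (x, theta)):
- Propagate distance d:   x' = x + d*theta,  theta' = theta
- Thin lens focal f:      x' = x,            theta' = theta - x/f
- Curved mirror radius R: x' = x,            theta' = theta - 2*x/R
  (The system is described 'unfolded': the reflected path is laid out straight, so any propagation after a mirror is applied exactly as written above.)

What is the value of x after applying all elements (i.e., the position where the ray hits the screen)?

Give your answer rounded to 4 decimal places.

Initial: x=1.0000 theta=0.4000
After 1 (propagate distance d=21): x=9.4000 theta=0.4000
After 2 (thin lens f=-30): x=9.4000 theta=107/150 (≈0.7133)
After 3 (propagate distance d=8): x=1133/75 (≈15.1067) theta=107/150 (≈0.7133)
After 4 (thin lens f=57): x=1133/75 (≈15.1067) theta=3833/8550 (≈0.4483)
After 5 (propagate distance d=15): x=62219/2850 (≈21.8312) theta=3833/8550 (≈0.4483)
After 6 (thin lens f=47): x=62219/2850 (≈21.8312) theta=-3253/200925 (≈-0.0162)
After 7 (propagate distance d=11 (to screen)): x=8701313/401850 (≈21.6531) theta=-3253/200925 (≈-0.0162)
Rounded to 4 decimal places: x = 21.6531

Answer: 21.6531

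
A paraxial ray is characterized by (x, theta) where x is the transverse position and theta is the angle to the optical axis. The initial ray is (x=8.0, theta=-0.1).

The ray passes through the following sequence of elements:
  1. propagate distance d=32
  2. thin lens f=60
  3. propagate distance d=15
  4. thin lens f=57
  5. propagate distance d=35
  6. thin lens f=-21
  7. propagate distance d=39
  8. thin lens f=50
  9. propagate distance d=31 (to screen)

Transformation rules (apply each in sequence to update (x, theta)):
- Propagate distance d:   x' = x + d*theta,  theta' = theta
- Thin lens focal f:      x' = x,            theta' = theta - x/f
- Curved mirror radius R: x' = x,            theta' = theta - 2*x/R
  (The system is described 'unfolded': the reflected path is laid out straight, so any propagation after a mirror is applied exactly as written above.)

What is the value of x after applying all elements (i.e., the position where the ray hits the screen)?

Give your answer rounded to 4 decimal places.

Initial: x=8.0000 theta=-0.1000
After 1 (propagate distance d=32): x=4.8000 theta=-0.1000
After 2 (thin lens f=60): x=4.8000 theta=-0.1800
After 3 (propagate distance d=15): x=2.1000 theta=-0.1800
After 4 (thin lens f=57): x=2.1000 theta=-103/475 (≈-0.2168)
After 5 (propagate distance d=35): x=-1043/190 (≈-5.4895) theta=-103/475 (≈-0.2168)
After 6 (thin lens f=-21): x=-1043/190 (≈-5.4895) theta=-1363/2850 (≈-0.4782)
After 7 (propagate distance d=39): x=-11467/475 (≈-24.1411) theta=-1363/2850 (≈-0.4782)
After 8 (thin lens f=50): x=-11467/475 (≈-24.1411) theta=163/35625 (≈0.0046)
After 9 (propagate distance d=31 (to screen)): x=-854972/35625 (≈-23.9992) theta=163/35625 (≈0.0046)
Rounded to 4 decimal places: x = -23.9992

Answer: -23.9992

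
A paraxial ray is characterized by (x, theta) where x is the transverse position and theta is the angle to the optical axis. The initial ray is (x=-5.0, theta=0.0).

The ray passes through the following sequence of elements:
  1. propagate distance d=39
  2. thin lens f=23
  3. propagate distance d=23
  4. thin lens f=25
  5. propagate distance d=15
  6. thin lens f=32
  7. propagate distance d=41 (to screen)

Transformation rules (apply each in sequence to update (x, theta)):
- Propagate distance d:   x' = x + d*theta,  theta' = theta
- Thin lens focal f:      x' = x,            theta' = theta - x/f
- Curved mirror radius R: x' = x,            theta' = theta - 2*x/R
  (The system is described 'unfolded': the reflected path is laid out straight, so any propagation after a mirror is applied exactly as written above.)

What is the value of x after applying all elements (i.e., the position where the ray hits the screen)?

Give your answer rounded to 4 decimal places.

Initial: x=-5.0000 theta=0.0000
After 1 (propagate distance d=39): x=-5.0000 theta=0.0000
After 2 (thin lens f=23): x=-5.0000 theta=5/23 (≈0.2174)
After 3 (propagate distance d=23): x=0.0000 theta=5/23 (≈0.2174)
After 4 (thin lens f=25): x=0.0000 theta=5/23 (≈0.2174)
After 5 (propagate distance d=15): x=75/23 (≈3.2609) theta=5/23 (≈0.2174)
After 6 (thin lens f=32): x=75/23 (≈3.2609) theta=85/736 (≈0.1155)
After 7 (propagate distance d=41 (to screen)): x=5885/736 (≈7.9959) theta=85/736 (≈0.1155)
Rounded to 4 decimal places: x = 7.9959

Answer: 7.9959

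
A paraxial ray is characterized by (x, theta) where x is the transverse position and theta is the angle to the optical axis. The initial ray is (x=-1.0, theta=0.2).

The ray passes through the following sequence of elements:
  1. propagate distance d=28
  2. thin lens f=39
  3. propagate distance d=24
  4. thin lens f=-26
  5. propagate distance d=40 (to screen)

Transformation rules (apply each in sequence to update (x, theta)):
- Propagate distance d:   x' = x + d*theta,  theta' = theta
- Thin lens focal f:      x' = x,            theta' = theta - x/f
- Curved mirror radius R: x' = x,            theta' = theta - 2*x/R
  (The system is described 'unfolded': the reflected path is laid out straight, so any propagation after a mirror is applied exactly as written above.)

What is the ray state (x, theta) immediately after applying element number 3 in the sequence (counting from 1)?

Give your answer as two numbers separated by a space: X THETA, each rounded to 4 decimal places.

Answer: 6.5692 0.0821

Derivation:
Initial: x=-1.0000 theta=0.2000
After 1 (propagate distance d=28): x=4.6000 theta=0.2000
After 2 (thin lens f=39): x=4.6000 theta=16/195 (≈0.0821)
After 3 (propagate distance d=24): x=427/65 (≈6.5692) theta=16/195 (≈0.0821)
Rounded to 4 decimal places: x = 6.5692, theta = 0.0821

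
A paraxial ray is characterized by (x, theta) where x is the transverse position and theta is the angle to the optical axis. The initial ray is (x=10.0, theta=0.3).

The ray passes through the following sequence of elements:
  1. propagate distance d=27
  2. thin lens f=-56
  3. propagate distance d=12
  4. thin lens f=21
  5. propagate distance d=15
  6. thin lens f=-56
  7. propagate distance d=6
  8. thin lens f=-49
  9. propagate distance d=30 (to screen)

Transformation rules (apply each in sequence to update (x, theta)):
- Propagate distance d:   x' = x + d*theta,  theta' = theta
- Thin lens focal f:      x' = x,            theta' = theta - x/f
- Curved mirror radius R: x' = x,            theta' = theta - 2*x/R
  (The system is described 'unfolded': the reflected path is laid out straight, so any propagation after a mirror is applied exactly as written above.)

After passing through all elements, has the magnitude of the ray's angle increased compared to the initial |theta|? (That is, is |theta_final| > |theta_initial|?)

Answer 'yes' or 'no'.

Initial: x=10.0000 theta=0.3000
After 1 (propagate distance d=27): x=18.1000 theta=0.3000
After 2 (thin lens f=-56): x=18.1000 theta=349/560 (≈0.6232)
After 3 (propagate distance d=12): x=3581/140 (≈25.5786) theta=349/560 (≈0.6232)
After 4 (thin lens f=21): x=3581/140 (≈25.5786) theta=-1399/2352 (≈-0.5948)
After 5 (propagate distance d=15): x=65293/3920 (≈16.6564) theta=-1399/2352 (≈-0.5948)
After 6 (thin lens f=-56): x=65293/3920 (≈16.6564) theta=-195841/658560 (≈-0.2974)
After 7 (propagate distance d=6): x=1632363/109760 (≈14.8721) theta=-195841/658560 (≈-0.2974)
After 8 (thin lens f=-49): x=1632363/109760 (≈14.8721) theta=197969/32269440 (≈0.0061)
After 9 (propagate distance d=30 (to screen)): x=5060977/336140 (≈15.0562) theta=197969/32269440 (≈0.0061)
|theta_initial|=0.3000 |theta_final|=197969/32269440 (≈0.0061) -> not increased

Answer: no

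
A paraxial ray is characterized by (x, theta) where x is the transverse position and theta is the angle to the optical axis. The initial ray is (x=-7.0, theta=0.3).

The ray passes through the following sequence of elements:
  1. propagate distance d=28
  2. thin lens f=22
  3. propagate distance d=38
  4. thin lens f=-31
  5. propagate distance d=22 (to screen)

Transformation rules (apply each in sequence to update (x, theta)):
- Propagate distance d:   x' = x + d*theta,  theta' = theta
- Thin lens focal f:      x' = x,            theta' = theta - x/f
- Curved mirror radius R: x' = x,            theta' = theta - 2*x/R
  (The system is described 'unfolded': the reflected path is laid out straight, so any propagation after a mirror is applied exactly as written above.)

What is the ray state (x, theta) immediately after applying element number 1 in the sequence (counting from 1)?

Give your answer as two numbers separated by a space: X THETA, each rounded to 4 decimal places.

Answer: 1.4000 0.3000

Derivation:
Initial: x=-7.0000 theta=0.3000
After 1 (propagate distance d=28): x=1.4000 theta=0.3000
Rounded to 4 decimal places: x = 1.4000, theta = 0.3000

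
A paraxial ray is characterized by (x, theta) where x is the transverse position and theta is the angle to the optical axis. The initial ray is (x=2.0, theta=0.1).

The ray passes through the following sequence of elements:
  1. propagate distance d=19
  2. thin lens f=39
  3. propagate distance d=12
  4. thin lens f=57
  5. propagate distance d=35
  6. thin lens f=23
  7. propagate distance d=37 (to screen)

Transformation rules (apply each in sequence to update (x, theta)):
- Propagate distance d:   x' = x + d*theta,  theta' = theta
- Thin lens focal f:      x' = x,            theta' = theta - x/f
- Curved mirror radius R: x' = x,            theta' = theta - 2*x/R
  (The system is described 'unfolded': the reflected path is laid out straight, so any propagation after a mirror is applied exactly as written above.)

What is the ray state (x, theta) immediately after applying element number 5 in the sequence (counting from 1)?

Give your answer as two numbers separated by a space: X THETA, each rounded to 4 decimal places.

Initial: x=2.0000 theta=0.1000
After 1 (propagate distance d=19): x=3.9000 theta=0.1000
After 2 (thin lens f=39): x=3.9000 theta=0.0000
After 3 (propagate distance d=12): x=3.9000 theta=0.0000
After 4 (thin lens f=57): x=3.9000 theta=-13/190 (≈-0.0684)
After 5 (propagate distance d=35): x=143/95 (≈1.5053) theta=-13/190 (≈-0.0684)
Rounded to 4 decimal places: x = 1.5053, theta = -0.0684

Answer: 1.5053 -0.0684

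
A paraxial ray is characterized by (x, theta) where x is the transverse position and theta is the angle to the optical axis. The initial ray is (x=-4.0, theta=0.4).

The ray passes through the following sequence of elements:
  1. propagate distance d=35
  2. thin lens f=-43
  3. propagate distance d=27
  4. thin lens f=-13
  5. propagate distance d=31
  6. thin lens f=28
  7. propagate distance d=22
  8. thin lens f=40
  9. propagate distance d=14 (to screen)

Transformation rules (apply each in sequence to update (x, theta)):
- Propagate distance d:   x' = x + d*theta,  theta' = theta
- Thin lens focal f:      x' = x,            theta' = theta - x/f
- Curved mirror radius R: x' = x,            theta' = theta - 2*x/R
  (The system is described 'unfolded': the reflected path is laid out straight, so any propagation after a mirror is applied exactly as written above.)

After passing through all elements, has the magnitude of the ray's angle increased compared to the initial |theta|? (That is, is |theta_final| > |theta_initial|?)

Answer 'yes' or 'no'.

Answer: yes

Derivation:
Initial: x=-4.0000 theta=0.4000
After 1 (propagate distance d=35): x=10.0000 theta=0.4000
After 2 (thin lens f=-43): x=10.0000 theta=136/215 (≈0.6326)
After 3 (propagate distance d=27): x=5822/215 (≈27.0791) theta=136/215 (≈0.6326)
After 4 (thin lens f=-13): x=5822/215 (≈27.0791) theta=1518/559 (≈2.7156)
After 5 (propagate distance d=31): x=7232/65 (≈111.2615) theta=1518/559 (≈2.7156)
After 6 (thin lens f=28): x=7232/65 (≈111.2615) theta=-24614/19565 (≈-1.2581)
After 7 (propagate distance d=22): x=1635324/19565 (≈83.5842) theta=-24614/19565 (≈-1.2581)
After 8 (thin lens f=40): x=1635324/19565 (≈83.5842) theta=-654971/195650 (≈-3.3477)
After 9 (propagate distance d=14 (to screen)): x=3591823/97825 (≈36.7168) theta=-654971/195650 (≈-3.3477)
|theta_initial|=0.4000 |theta_final|=654971/195650 (≈3.3477) -> increased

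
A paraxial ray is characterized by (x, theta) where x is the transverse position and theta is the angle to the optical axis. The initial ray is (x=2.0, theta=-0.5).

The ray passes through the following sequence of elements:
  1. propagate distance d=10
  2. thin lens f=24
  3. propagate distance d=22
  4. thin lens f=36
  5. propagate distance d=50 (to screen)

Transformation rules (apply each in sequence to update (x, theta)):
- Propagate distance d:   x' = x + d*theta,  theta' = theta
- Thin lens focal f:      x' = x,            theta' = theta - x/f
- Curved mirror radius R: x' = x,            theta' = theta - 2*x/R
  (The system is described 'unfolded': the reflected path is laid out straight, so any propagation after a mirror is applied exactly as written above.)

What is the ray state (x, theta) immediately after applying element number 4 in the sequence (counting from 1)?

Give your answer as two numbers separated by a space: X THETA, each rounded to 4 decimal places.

Initial: x=2.0000 theta=-0.5000
After 1 (propagate distance d=10): x=-3.0000 theta=-0.5000
After 2 (thin lens f=24): x=-3.0000 theta=-0.3750
After 3 (propagate distance d=22): x=-11.2500 theta=-0.3750
After 4 (thin lens f=36): x=-11.2500 theta=-0.0625
Rounded to 4 decimal places: x = -11.2500, theta = -0.0625

Answer: -11.2500 -0.0625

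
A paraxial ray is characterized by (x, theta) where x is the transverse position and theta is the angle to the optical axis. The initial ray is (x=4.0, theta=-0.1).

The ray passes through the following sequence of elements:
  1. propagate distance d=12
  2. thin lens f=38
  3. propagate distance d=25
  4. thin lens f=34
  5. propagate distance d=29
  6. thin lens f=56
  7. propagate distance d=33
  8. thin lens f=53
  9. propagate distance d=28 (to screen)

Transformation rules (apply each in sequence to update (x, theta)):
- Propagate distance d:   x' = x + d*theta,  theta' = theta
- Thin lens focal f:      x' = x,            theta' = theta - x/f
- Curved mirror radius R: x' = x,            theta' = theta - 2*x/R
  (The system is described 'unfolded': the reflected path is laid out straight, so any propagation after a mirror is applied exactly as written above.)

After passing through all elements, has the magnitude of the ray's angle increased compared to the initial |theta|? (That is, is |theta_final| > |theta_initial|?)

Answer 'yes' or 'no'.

Initial: x=4.0000 theta=-0.1000
After 1 (propagate distance d=12): x=2.8000 theta=-0.1000
After 2 (thin lens f=38): x=2.8000 theta=-33/190 (≈-0.1737)
After 3 (propagate distance d=25): x=-293/190 (≈-1.5421) theta=-33/190 (≈-0.1737)
After 4 (thin lens f=34): x=-293/190 (≈-1.5421) theta=-829/6460 (≈-0.1283)
After 5 (propagate distance d=29): x=-34003/6460 (≈-5.2636) theta=-829/6460 (≈-0.1283)
After 6 (thin lens f=56): x=-34003/6460 (≈-5.2636) theta=-12421/361760 (≈-0.0343)
After 7 (propagate distance d=33): x=-2314061/361760 (≈-6.3967) theta=-12421/361760 (≈-0.0343)
After 8 (thin lens f=53): x=-2314061/361760 (≈-6.3967) theta=413937/4793320 (≈0.0864)
After 9 (propagate distance d=28 (to screen)): x=-76284289/19173280 (≈-3.9787) theta=413937/4793320 (≈0.0864)
|theta_initial|=0.1000 |theta_final|=413937/4793320 (≈0.0864) -> not increased

Answer: no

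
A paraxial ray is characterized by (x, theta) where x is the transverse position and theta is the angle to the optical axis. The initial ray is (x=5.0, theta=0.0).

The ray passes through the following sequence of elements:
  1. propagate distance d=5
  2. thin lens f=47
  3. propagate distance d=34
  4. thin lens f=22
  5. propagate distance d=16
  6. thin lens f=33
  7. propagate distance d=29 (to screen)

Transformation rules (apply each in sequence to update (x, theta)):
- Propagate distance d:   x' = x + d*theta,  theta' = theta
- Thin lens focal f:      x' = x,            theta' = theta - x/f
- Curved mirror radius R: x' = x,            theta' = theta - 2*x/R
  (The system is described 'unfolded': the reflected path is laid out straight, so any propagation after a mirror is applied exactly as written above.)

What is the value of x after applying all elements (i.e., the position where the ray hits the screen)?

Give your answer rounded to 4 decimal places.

Answer: -5.0687

Derivation:
Initial: x=5.0000 theta=0.0000
After 1 (propagate distance d=5): x=5.0000 theta=0.0000
After 2 (thin lens f=47): x=5.0000 theta=-5/47 (≈-0.1064)
After 3 (propagate distance d=34): x=65/47 (≈1.3830) theta=-5/47 (≈-0.1064)
After 4 (thin lens f=22): x=65/47 (≈1.3830) theta=-175/1034 (≈-0.1692)
After 5 (propagate distance d=16): x=-685/517 (≈-1.3250) theta=-175/1034 (≈-0.1692)
After 6 (thin lens f=33): x=-685/517 (≈-1.3250) theta=-4405/34122 (≈-0.1291)
After 7 (propagate distance d=29 (to screen)): x=-172955/34122 (≈-5.0687) theta=-4405/34122 (≈-0.1291)
Rounded to 4 decimal places: x = -5.0687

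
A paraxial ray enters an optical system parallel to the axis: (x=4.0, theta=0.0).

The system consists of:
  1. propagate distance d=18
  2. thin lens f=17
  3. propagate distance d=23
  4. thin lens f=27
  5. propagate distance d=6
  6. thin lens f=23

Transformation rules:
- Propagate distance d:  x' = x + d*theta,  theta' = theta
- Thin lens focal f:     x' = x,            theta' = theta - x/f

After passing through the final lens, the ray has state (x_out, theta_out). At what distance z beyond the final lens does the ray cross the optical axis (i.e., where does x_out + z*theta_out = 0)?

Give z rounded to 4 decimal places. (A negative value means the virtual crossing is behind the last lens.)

Answer: -33.9692

Derivation:
Initial: x=4.0000 theta=0.0000
After 1 (propagate distance d=18): x=4.0000 theta=0.0000
After 2 (thin lens f=17): x=4.0000 theta=-4/17 (≈-0.2353)
After 3 (propagate distance d=23): x=-24/17 (≈-1.4118) theta=-4/17 (≈-0.2353)
After 4 (thin lens f=27): x=-24/17 (≈-1.4118) theta=-28/153 (≈-0.1830)
After 5 (propagate distance d=6): x=-128/51 (≈-2.5098) theta=-28/153 (≈-0.1830)
After 6 (thin lens f=23): x=-128/51 (≈-2.5098) theta=-260/3519 (≈-0.0739)
z_focus = -x_out/theta_out = -(-128/51)/(-260/3519) = -2208/65 ≈ -33.9692
Rounded to 4 decimal places: z = -33.9692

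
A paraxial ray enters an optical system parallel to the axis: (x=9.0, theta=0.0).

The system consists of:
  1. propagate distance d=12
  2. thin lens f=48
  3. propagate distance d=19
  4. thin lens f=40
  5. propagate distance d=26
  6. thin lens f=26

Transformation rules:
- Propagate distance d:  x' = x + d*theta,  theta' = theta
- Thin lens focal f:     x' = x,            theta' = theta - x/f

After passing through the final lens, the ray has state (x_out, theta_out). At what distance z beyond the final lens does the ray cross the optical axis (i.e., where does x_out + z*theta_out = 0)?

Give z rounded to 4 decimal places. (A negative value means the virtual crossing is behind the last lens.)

Answer: -14.2103

Derivation:
Initial: x=9.0000 theta=0.0000
After 1 (propagate distance d=12): x=9.0000 theta=0.0000
After 2 (thin lens f=48): x=9.0000 theta=-0.1875
After 3 (propagate distance d=19): x=5.4375 theta=-0.1875
After 4 (thin lens f=40): x=5.4375 theta=-207/640 (≈-0.3234)
After 5 (propagate distance d=26): x=-951/320 (≈-2.9719) theta=-207/640 (≈-0.3234)
After 6 (thin lens f=26): x=-951/320 (≈-2.9719) theta=-87/416 (≈-0.2091)
z_focus = -x_out/theta_out = -(-951/320)/(-87/416) = -4121/290 ≈ -14.2103
Rounded to 4 decimal places: z = -14.2103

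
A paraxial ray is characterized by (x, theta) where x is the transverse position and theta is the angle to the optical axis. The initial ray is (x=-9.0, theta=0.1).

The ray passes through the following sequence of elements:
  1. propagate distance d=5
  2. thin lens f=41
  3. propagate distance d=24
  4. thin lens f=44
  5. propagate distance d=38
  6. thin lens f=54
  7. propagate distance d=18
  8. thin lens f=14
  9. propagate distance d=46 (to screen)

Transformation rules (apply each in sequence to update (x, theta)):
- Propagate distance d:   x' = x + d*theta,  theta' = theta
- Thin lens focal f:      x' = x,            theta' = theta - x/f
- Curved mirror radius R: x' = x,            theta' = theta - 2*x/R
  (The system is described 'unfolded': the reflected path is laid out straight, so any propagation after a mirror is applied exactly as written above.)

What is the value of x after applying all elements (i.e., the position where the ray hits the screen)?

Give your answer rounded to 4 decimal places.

Answer: -25.7620

Derivation:
Initial: x=-9.0000 theta=0.1000
After 1 (propagate distance d=5): x=-8.5000 theta=0.1000
After 2 (thin lens f=41): x=-8.5000 theta=63/205 (≈0.3073)
After 3 (propagate distance d=24): x=-461/410 (≈-1.1244) theta=63/205 (≈0.3073)
After 4 (thin lens f=44): x=-461/410 (≈-1.1244) theta=1201/3608 (≈0.3329)
After 5 (propagate distance d=38): x=103953/9020 (≈11.5247) theta=1201/3608 (≈0.3329)
After 6 (thin lens f=54): x=103953/9020 (≈11.5247) theta=9697/81180 (≈0.1195)
After 7 (propagate distance d=18): x=123347/9020 (≈13.6748) theta=9697/81180 (≈0.1195)
After 8 (thin lens f=14): x=123347/9020 (≈13.6748) theta=-679/792 (≈-0.8573)
After 9 (propagate distance d=46 (to screen)): x=-1045681/40590 (≈-25.7620) theta=-679/792 (≈-0.8573)
Rounded to 4 decimal places: x = -25.7620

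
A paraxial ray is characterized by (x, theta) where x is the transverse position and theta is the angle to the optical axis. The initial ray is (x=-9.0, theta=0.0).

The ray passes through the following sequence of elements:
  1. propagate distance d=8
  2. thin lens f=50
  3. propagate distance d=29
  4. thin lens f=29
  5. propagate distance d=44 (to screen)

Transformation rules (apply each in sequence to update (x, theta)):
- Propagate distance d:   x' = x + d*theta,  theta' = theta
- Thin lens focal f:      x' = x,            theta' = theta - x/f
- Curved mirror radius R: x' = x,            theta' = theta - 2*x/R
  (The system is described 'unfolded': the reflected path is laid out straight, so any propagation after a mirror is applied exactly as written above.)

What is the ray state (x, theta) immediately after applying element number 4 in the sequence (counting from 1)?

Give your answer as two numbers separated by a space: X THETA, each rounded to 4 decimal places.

Answer: -3.7800 0.3103

Derivation:
Initial: x=-9.0000 theta=0.0000
After 1 (propagate distance d=8): x=-9.0000 theta=0.0000
After 2 (thin lens f=50): x=-9.0000 theta=0.1800
After 3 (propagate distance d=29): x=-3.7800 theta=0.1800
After 4 (thin lens f=29): x=-3.7800 theta=9/29 (≈0.3103)
Rounded to 4 decimal places: x = -3.7800, theta = 0.3103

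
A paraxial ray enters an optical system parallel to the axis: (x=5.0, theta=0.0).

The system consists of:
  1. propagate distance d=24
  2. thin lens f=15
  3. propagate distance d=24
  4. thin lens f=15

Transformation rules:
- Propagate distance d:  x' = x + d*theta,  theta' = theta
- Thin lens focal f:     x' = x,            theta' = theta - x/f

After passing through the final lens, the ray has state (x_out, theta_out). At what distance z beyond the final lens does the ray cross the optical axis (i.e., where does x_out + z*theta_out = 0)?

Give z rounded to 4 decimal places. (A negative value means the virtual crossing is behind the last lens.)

Initial: x=5.0000 theta=0.0000
After 1 (propagate distance d=24): x=5.0000 theta=0.0000
After 2 (thin lens f=15): x=5.0000 theta=-1/3 (≈-0.3333)
After 3 (propagate distance d=24): x=-3.0000 theta=-1/3 (≈-0.3333)
After 4 (thin lens f=15): x=-3.0000 theta=-2/15 (≈-0.1333)
z_focus = -x_out/theta_out = -(-3.0000)/(-2/15) = -22.5000
Rounded to 4 decimal places: z = -22.5000

Answer: -22.5000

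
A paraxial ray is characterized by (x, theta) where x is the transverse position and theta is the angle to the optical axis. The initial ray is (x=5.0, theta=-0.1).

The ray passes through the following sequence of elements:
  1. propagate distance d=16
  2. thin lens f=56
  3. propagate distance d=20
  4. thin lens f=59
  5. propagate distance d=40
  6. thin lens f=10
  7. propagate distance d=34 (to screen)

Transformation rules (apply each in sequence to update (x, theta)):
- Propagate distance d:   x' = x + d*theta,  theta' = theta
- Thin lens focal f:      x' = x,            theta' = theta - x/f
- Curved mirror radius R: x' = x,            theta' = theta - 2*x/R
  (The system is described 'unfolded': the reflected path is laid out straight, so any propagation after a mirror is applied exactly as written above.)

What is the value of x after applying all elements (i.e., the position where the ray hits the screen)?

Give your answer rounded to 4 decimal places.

Answer: 9.7137

Derivation:
Initial: x=5.0000 theta=-0.1000
After 1 (propagate distance d=16): x=3.4000 theta=-0.1000
After 2 (thin lens f=56): x=3.4000 theta=-9/56 (≈-0.1607)
After 3 (propagate distance d=20): x=13/70 (≈0.1857) theta=-9/56 (≈-0.1607)
After 4 (thin lens f=59): x=13/70 (≈0.1857) theta=-2707/16520 (≈-0.1639)
After 5 (propagate distance d=40): x=-26303/4130 (≈-6.3688) theta=-2707/16520 (≈-0.1639)
After 6 (thin lens f=10): x=-26303/4130 (≈-6.3688) theta=39071/82600 (≈0.4730)
After 7 (propagate distance d=34 (to screen)): x=57311/5900 (≈9.7137) theta=39071/82600 (≈0.4730)
Rounded to 4 decimal places: x = 9.7137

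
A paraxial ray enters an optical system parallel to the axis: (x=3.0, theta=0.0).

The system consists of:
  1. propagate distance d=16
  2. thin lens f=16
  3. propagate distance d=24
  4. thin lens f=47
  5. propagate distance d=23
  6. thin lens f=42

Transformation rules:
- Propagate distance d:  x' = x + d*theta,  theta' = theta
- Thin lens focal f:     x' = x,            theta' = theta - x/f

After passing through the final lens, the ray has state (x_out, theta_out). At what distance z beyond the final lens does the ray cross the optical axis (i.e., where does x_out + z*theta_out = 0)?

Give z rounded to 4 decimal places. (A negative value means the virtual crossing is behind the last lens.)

Initial: x=3.0000 theta=0.0000
After 1 (propagate distance d=16): x=3.0000 theta=0.0000
After 2 (thin lens f=16): x=3.0000 theta=-0.1875
After 3 (propagate distance d=24): x=-1.5000 theta=-0.1875
After 4 (thin lens f=47): x=-1.5000 theta=-117/752 (≈-0.1556)
After 5 (propagate distance d=23): x=-3819/752 (≈-5.0785) theta=-117/752 (≈-0.1556)
After 6 (thin lens f=42): x=-3819/752 (≈-5.0785) theta=-365/10528 (≈-0.0347)
z_focus = -x_out/theta_out = -(-3819/752)/(-365/10528) = -53466/365 ≈ -146.4822
Rounded to 4 decimal places: z = -146.4822

Answer: -146.4822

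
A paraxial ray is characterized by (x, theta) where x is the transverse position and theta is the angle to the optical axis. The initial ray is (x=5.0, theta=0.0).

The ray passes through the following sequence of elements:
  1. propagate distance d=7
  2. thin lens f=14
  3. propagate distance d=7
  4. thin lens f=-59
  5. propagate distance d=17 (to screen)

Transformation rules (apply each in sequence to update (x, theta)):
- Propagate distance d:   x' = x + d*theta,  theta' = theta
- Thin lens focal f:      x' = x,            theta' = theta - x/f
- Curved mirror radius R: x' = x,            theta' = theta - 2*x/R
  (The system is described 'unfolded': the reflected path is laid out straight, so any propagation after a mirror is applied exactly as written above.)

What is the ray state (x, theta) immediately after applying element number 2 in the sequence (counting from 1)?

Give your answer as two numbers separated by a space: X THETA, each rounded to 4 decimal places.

Initial: x=5.0000 theta=0.0000
After 1 (propagate distance d=7): x=5.0000 theta=0.0000
After 2 (thin lens f=14): x=5.0000 theta=-5/14 (≈-0.3571)
Rounded to 4 decimal places: x = 5.0000, theta = -0.3571

Answer: 5.0000 -0.3571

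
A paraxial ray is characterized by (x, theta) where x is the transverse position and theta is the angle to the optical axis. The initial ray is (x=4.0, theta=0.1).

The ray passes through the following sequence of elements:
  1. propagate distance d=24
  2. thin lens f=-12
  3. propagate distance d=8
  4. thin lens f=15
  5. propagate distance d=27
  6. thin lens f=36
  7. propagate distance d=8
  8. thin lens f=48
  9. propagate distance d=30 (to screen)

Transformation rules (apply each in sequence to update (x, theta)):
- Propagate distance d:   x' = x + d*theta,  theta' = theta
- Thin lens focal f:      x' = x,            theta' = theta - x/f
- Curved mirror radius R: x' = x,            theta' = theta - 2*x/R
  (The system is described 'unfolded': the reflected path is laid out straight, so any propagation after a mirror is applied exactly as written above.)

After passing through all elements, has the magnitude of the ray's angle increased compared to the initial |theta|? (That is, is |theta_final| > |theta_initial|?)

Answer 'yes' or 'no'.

Initial: x=4.0000 theta=0.1000
After 1 (propagate distance d=24): x=6.4000 theta=0.1000
After 2 (thin lens f=-12): x=6.4000 theta=19/30 (≈0.6333)
After 3 (propagate distance d=8): x=172/15 (≈11.4667) theta=19/30 (≈0.6333)
After 4 (thin lens f=15): x=172/15 (≈11.4667) theta=-59/450 (≈-0.1311)
After 5 (propagate distance d=27): x=1189/150 (≈7.9267) theta=-59/450 (≈-0.1311)
After 6 (thin lens f=36): x=1189/150 (≈7.9267) theta=-1897/5400 (≈-0.3513)
After 7 (propagate distance d=8): x=6907/1350 (≈5.1163) theta=-1897/5400 (≈-0.3513)
After 8 (thin lens f=48): x=6907/1350 (≈5.1163) theta=-29671/64800 (≈-0.4579)
After 9 (propagate distance d=30 (to screen)): x=-31033/3600 (≈-8.6203) theta=-29671/64800 (≈-0.4579)
|theta_initial|=0.1000 |theta_final|=29671/64800 (≈0.4579) -> increased

Answer: yes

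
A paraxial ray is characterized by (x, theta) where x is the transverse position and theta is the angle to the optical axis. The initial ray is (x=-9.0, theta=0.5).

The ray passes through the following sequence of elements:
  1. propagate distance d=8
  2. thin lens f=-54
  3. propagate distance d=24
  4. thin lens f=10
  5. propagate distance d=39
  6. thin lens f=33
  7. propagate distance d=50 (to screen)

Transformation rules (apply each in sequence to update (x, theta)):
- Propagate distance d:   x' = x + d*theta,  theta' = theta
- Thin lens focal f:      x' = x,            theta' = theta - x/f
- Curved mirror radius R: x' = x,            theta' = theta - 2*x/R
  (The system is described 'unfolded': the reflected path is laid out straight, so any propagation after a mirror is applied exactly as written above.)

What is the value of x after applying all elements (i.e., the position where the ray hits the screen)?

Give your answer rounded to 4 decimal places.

Answer: -4.5660

Derivation:
Initial: x=-9.0000 theta=0.5000
After 1 (propagate distance d=8): x=-5.0000 theta=0.5000
After 2 (thin lens f=-54): x=-5.0000 theta=11/27 (≈0.4074)
After 3 (propagate distance d=24): x=43/9 (≈4.7778) theta=11/27 (≈0.4074)
After 4 (thin lens f=10): x=43/9 (≈4.7778) theta=-19/270 (≈-0.0704)
After 5 (propagate distance d=39): x=61/30 (≈2.0333) theta=-19/270 (≈-0.0704)
After 6 (thin lens f=33): x=61/30 (≈2.0333) theta=-196/1485 (≈-0.1320)
After 7 (propagate distance d=50 (to screen)): x=-13561/2970 (≈-4.5660) theta=-196/1485 (≈-0.1320)
Rounded to 4 decimal places: x = -4.5660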